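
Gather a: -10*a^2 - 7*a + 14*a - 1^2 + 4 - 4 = -10*a^2 + 7*a - 1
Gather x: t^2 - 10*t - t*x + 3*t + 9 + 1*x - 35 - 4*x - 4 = t^2 - 7*t + x*(-t - 3) - 30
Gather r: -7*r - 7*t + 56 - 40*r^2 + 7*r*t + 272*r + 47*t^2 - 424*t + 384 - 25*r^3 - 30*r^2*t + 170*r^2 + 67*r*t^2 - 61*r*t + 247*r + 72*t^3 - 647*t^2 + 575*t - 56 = -25*r^3 + r^2*(130 - 30*t) + r*(67*t^2 - 54*t + 512) + 72*t^3 - 600*t^2 + 144*t + 384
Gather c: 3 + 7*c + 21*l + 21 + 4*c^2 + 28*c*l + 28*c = 4*c^2 + c*(28*l + 35) + 21*l + 24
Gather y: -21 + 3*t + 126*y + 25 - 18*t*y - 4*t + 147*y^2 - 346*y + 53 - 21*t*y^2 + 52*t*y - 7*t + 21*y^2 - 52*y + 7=-8*t + y^2*(168 - 21*t) + y*(34*t - 272) + 64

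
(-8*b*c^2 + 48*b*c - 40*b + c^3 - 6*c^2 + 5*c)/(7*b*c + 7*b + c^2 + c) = (-8*b*c^2 + 48*b*c - 40*b + c^3 - 6*c^2 + 5*c)/(7*b*c + 7*b + c^2 + c)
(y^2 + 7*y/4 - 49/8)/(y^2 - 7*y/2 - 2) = (-8*y^2 - 14*y + 49)/(4*(-2*y^2 + 7*y + 4))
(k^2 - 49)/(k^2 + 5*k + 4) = (k^2 - 49)/(k^2 + 5*k + 4)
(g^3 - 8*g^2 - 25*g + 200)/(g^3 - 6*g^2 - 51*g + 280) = (g + 5)/(g + 7)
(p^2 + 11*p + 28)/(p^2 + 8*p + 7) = (p + 4)/(p + 1)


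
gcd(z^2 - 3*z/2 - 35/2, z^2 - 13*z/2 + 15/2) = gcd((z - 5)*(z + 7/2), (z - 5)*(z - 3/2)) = z - 5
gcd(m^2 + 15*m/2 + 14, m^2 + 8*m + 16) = m + 4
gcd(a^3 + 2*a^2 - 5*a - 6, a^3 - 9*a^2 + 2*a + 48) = 1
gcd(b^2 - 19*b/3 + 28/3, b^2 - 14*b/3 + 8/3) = b - 4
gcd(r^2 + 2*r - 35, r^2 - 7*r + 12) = 1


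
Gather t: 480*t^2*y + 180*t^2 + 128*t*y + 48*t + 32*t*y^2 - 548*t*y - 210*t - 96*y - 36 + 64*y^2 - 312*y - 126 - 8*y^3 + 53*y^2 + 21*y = t^2*(480*y + 180) + t*(32*y^2 - 420*y - 162) - 8*y^3 + 117*y^2 - 387*y - 162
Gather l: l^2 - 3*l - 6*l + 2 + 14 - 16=l^2 - 9*l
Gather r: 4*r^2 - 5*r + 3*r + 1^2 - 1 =4*r^2 - 2*r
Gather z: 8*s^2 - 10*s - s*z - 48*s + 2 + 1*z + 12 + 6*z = 8*s^2 - 58*s + z*(7 - s) + 14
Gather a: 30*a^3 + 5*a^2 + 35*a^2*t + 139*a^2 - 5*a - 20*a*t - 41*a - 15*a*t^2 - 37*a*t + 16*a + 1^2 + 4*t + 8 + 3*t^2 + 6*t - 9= 30*a^3 + a^2*(35*t + 144) + a*(-15*t^2 - 57*t - 30) + 3*t^2 + 10*t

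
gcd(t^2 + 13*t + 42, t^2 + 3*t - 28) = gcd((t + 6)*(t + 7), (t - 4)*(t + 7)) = t + 7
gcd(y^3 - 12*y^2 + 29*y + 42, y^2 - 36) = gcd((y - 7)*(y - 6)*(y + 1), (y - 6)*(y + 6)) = y - 6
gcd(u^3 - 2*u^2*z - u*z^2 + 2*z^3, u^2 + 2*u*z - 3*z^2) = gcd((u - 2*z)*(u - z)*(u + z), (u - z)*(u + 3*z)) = -u + z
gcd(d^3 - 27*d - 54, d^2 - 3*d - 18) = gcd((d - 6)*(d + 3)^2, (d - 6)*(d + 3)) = d^2 - 3*d - 18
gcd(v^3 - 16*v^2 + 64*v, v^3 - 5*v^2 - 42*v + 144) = v - 8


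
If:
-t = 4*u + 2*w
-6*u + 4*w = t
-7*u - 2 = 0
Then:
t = 4/3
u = -2/7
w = -2/21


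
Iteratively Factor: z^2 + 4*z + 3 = (z + 1)*(z + 3)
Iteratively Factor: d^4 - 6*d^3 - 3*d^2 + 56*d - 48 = (d - 1)*(d^3 - 5*d^2 - 8*d + 48) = (d - 4)*(d - 1)*(d^2 - d - 12) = (d - 4)*(d - 1)*(d + 3)*(d - 4)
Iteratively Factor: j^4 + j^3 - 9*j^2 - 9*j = (j)*(j^3 + j^2 - 9*j - 9) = j*(j + 1)*(j^2 - 9) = j*(j + 1)*(j + 3)*(j - 3)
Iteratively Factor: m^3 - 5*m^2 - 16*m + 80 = (m - 5)*(m^2 - 16) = (m - 5)*(m - 4)*(m + 4)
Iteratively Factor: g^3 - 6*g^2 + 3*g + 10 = (g - 2)*(g^2 - 4*g - 5) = (g - 5)*(g - 2)*(g + 1)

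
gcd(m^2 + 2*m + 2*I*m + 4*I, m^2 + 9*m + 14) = m + 2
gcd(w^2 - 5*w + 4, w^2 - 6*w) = 1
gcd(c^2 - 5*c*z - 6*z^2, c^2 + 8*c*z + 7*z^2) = c + z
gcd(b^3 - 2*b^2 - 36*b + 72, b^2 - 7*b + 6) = b - 6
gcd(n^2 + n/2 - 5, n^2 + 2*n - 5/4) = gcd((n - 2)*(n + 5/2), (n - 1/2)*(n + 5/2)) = n + 5/2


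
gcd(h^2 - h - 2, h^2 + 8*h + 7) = h + 1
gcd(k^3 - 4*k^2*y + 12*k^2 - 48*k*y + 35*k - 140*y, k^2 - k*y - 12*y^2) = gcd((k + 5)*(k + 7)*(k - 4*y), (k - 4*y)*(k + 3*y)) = -k + 4*y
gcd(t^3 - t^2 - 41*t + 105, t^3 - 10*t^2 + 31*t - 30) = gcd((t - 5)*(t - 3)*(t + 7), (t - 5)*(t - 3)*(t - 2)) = t^2 - 8*t + 15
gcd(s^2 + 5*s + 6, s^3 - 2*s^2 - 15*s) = s + 3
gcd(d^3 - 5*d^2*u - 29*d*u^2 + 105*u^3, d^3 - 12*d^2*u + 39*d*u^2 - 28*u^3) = -d + 7*u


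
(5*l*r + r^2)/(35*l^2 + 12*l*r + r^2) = r/(7*l + r)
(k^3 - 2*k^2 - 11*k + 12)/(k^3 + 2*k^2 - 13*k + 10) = (k^2 - k - 12)/(k^2 + 3*k - 10)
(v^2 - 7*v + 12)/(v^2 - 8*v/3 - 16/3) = 3*(v - 3)/(3*v + 4)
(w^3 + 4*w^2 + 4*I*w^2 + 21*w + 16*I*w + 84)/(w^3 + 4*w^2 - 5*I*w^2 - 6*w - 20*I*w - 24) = (w + 7*I)/(w - 2*I)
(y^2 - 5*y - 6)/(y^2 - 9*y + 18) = (y + 1)/(y - 3)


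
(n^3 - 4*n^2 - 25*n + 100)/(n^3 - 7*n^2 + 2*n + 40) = (n + 5)/(n + 2)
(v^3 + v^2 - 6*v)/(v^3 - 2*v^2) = (v + 3)/v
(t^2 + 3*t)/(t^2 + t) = (t + 3)/(t + 1)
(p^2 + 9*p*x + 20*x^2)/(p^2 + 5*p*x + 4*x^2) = (p + 5*x)/(p + x)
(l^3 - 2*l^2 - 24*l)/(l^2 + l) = (l^2 - 2*l - 24)/(l + 1)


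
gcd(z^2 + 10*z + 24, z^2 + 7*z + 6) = z + 6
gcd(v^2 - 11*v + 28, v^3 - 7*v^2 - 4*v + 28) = v - 7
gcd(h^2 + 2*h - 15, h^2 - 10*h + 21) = h - 3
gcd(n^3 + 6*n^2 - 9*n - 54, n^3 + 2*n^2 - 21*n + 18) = n^2 + 3*n - 18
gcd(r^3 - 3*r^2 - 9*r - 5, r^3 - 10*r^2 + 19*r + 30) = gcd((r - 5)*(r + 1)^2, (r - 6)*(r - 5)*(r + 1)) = r^2 - 4*r - 5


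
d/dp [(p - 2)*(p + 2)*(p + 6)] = 3*p^2 + 12*p - 4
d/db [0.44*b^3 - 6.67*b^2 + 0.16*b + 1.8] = 1.32*b^2 - 13.34*b + 0.16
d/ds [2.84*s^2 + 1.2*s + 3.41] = 5.68*s + 1.2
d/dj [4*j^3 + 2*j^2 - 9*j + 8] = 12*j^2 + 4*j - 9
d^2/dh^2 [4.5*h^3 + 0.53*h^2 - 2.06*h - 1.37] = 27.0*h + 1.06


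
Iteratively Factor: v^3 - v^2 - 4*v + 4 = (v - 2)*(v^2 + v - 2) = (v - 2)*(v - 1)*(v + 2)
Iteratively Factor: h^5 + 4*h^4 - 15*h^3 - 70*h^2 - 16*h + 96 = (h - 1)*(h^4 + 5*h^3 - 10*h^2 - 80*h - 96) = (h - 4)*(h - 1)*(h^3 + 9*h^2 + 26*h + 24) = (h - 4)*(h - 1)*(h + 3)*(h^2 + 6*h + 8) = (h - 4)*(h - 1)*(h + 2)*(h + 3)*(h + 4)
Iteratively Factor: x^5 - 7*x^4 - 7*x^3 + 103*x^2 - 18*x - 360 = (x - 4)*(x^4 - 3*x^3 - 19*x^2 + 27*x + 90) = (x - 4)*(x + 2)*(x^3 - 5*x^2 - 9*x + 45) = (x - 5)*(x - 4)*(x + 2)*(x^2 - 9) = (x - 5)*(x - 4)*(x - 3)*(x + 2)*(x + 3)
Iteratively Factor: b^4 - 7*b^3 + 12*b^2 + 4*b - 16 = (b - 2)*(b^3 - 5*b^2 + 2*b + 8) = (b - 2)*(b + 1)*(b^2 - 6*b + 8) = (b - 2)^2*(b + 1)*(b - 4)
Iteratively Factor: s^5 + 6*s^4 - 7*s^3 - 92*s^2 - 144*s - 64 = (s + 1)*(s^4 + 5*s^3 - 12*s^2 - 80*s - 64) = (s + 1)^2*(s^3 + 4*s^2 - 16*s - 64) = (s + 1)^2*(s + 4)*(s^2 - 16) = (s - 4)*(s + 1)^2*(s + 4)*(s + 4)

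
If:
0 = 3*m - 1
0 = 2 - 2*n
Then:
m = 1/3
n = 1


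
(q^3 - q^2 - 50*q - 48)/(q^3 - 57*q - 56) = (q + 6)/(q + 7)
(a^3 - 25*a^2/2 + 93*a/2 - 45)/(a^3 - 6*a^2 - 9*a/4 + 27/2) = 2*(a - 5)/(2*a + 3)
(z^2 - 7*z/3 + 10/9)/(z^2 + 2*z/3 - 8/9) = (3*z - 5)/(3*z + 4)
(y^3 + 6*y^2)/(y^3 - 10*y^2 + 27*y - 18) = y^2*(y + 6)/(y^3 - 10*y^2 + 27*y - 18)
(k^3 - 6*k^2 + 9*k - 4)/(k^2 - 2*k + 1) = k - 4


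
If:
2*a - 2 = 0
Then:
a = 1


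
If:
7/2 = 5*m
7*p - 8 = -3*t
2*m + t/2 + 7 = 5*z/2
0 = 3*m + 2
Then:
No Solution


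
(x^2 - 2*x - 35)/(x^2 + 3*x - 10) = (x - 7)/(x - 2)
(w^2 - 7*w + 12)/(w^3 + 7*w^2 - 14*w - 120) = (w - 3)/(w^2 + 11*w + 30)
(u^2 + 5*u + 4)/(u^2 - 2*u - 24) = (u + 1)/(u - 6)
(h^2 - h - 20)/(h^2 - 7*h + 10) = (h + 4)/(h - 2)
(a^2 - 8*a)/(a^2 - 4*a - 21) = a*(8 - a)/(-a^2 + 4*a + 21)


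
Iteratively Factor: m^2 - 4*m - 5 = (m - 5)*(m + 1)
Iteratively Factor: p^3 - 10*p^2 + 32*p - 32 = (p - 4)*(p^2 - 6*p + 8) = (p - 4)^2*(p - 2)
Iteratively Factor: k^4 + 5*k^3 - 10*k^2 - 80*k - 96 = (k + 4)*(k^3 + k^2 - 14*k - 24) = (k + 3)*(k + 4)*(k^2 - 2*k - 8) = (k + 2)*(k + 3)*(k + 4)*(k - 4)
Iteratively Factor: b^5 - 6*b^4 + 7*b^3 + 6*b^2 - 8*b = (b - 4)*(b^4 - 2*b^3 - b^2 + 2*b) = (b - 4)*(b + 1)*(b^3 - 3*b^2 + 2*b) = b*(b - 4)*(b + 1)*(b^2 - 3*b + 2) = b*(b - 4)*(b - 2)*(b + 1)*(b - 1)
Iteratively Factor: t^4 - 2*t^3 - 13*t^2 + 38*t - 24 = (t - 2)*(t^3 - 13*t + 12) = (t - 2)*(t + 4)*(t^2 - 4*t + 3) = (t - 2)*(t - 1)*(t + 4)*(t - 3)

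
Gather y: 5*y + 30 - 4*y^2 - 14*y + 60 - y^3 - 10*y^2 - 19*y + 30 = -y^3 - 14*y^2 - 28*y + 120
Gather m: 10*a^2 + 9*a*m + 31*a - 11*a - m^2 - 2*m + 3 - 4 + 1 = 10*a^2 + 20*a - m^2 + m*(9*a - 2)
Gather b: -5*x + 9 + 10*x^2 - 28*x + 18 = 10*x^2 - 33*x + 27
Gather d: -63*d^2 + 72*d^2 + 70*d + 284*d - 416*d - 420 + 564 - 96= 9*d^2 - 62*d + 48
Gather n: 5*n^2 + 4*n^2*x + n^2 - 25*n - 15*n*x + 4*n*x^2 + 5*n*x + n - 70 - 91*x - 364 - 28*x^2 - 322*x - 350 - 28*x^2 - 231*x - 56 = n^2*(4*x + 6) + n*(4*x^2 - 10*x - 24) - 56*x^2 - 644*x - 840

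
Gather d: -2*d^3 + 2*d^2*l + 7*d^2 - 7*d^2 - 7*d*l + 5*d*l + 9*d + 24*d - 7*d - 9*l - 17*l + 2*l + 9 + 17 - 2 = -2*d^3 + 2*d^2*l + d*(26 - 2*l) - 24*l + 24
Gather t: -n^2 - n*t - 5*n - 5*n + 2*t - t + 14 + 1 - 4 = -n^2 - 10*n + t*(1 - n) + 11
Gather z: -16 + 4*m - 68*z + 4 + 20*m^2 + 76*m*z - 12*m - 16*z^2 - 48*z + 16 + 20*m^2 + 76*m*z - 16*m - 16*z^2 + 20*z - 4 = 40*m^2 - 24*m - 32*z^2 + z*(152*m - 96)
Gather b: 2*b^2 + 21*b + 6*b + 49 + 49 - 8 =2*b^2 + 27*b + 90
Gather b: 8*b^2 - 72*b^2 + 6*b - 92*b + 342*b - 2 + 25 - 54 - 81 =-64*b^2 + 256*b - 112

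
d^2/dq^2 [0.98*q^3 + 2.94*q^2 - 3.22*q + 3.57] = 5.88*q + 5.88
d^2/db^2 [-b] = 0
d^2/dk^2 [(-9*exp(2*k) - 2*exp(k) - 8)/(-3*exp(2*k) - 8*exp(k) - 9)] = (-198*exp(4*k) - 156*exp(3*k) + 2196*exp(2*k) + 2420*exp(k) - 414)*exp(k)/(27*exp(6*k) + 216*exp(5*k) + 819*exp(4*k) + 1808*exp(3*k) + 2457*exp(2*k) + 1944*exp(k) + 729)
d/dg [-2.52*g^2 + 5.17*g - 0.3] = 5.17 - 5.04*g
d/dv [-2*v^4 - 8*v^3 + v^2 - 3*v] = -8*v^3 - 24*v^2 + 2*v - 3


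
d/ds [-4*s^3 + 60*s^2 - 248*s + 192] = -12*s^2 + 120*s - 248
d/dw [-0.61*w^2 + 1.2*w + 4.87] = 1.2 - 1.22*w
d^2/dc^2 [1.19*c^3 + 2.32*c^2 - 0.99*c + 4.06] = 7.14*c + 4.64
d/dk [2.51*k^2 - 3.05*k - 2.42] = 5.02*k - 3.05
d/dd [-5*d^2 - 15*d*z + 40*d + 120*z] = -10*d - 15*z + 40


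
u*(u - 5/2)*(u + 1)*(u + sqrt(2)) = u^4 - 3*u^3/2 + sqrt(2)*u^3 - 5*u^2/2 - 3*sqrt(2)*u^2/2 - 5*sqrt(2)*u/2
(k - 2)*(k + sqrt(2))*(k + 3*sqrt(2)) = k^3 - 2*k^2 + 4*sqrt(2)*k^2 - 8*sqrt(2)*k + 6*k - 12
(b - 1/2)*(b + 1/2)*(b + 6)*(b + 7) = b^4 + 13*b^3 + 167*b^2/4 - 13*b/4 - 21/2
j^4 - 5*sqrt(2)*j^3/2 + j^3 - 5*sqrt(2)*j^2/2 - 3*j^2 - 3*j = j*(j + 1)*(j - 3*sqrt(2))*(j + sqrt(2)/2)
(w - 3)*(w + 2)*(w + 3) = w^3 + 2*w^2 - 9*w - 18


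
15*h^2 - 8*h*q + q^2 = (-5*h + q)*(-3*h + q)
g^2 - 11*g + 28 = (g - 7)*(g - 4)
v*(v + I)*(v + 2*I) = v^3 + 3*I*v^2 - 2*v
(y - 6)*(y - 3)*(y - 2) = y^3 - 11*y^2 + 36*y - 36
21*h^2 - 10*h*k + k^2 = (-7*h + k)*(-3*h + k)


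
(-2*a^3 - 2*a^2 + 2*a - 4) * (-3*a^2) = 6*a^5 + 6*a^4 - 6*a^3 + 12*a^2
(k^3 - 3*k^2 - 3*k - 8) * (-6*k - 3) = -6*k^4 + 15*k^3 + 27*k^2 + 57*k + 24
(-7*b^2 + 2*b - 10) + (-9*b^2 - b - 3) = -16*b^2 + b - 13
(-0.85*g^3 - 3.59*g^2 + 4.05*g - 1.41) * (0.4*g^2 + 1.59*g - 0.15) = -0.34*g^5 - 2.7875*g^4 - 3.9606*g^3 + 6.414*g^2 - 2.8494*g + 0.2115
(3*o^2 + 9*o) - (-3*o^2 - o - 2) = 6*o^2 + 10*o + 2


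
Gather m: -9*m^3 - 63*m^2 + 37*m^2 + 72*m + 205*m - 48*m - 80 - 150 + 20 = -9*m^3 - 26*m^2 + 229*m - 210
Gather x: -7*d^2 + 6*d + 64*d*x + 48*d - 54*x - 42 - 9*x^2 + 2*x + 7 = -7*d^2 + 54*d - 9*x^2 + x*(64*d - 52) - 35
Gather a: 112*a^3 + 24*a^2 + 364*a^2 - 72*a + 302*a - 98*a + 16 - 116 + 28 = 112*a^3 + 388*a^2 + 132*a - 72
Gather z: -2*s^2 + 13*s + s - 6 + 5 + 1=-2*s^2 + 14*s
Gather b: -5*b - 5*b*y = b*(-5*y - 5)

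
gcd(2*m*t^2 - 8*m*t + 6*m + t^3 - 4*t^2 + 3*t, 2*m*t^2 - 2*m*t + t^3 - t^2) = 2*m*t - 2*m + t^2 - t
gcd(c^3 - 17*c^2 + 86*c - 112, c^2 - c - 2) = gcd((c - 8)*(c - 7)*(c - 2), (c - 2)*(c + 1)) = c - 2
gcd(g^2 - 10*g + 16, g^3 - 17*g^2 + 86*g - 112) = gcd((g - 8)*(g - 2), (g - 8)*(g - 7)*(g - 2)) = g^2 - 10*g + 16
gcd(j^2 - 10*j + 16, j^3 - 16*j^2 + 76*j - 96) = j^2 - 10*j + 16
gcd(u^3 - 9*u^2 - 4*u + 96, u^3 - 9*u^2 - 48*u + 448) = u - 8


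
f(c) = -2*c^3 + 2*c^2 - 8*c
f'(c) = -6*c^2 + 4*c - 8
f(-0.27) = 2.35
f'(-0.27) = -9.52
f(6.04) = -416.05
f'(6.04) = -202.73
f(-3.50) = 138.25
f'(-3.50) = -95.50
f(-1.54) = 24.37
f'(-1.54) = -28.39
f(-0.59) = 5.83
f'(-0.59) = -12.45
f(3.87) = -116.93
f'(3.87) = -82.38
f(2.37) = -34.35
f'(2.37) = -32.22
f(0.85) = -6.58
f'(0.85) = -8.94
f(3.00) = -60.00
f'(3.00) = -50.00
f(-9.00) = 1692.00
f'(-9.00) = -530.00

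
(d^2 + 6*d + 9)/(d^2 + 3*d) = (d + 3)/d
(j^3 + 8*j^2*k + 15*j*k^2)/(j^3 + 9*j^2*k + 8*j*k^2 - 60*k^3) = j*(j + 3*k)/(j^2 + 4*j*k - 12*k^2)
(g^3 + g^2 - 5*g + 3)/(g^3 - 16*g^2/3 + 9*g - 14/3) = 3*(g^2 + 2*g - 3)/(3*g^2 - 13*g + 14)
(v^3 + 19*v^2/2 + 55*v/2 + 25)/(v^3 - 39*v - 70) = (v + 5/2)/(v - 7)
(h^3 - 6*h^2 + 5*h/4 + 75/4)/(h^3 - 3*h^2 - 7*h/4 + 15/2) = (h - 5)/(h - 2)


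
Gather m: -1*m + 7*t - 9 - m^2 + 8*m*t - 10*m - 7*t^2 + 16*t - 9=-m^2 + m*(8*t - 11) - 7*t^2 + 23*t - 18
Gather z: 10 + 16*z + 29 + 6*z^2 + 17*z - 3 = 6*z^2 + 33*z + 36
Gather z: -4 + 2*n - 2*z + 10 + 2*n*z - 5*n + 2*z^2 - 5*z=-3*n + 2*z^2 + z*(2*n - 7) + 6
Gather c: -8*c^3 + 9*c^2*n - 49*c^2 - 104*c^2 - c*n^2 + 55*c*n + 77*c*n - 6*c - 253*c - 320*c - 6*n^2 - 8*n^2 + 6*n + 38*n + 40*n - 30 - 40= -8*c^3 + c^2*(9*n - 153) + c*(-n^2 + 132*n - 579) - 14*n^2 + 84*n - 70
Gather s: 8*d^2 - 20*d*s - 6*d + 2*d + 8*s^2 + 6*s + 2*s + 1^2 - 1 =8*d^2 - 4*d + 8*s^2 + s*(8 - 20*d)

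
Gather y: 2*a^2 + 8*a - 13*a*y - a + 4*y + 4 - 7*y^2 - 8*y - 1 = 2*a^2 + 7*a - 7*y^2 + y*(-13*a - 4) + 3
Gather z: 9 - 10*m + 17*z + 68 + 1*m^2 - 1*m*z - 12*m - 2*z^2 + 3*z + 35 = m^2 - 22*m - 2*z^2 + z*(20 - m) + 112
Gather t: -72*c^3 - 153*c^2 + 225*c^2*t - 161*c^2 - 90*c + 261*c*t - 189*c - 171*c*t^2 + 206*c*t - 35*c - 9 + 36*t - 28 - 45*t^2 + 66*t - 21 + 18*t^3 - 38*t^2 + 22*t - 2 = -72*c^3 - 314*c^2 - 314*c + 18*t^3 + t^2*(-171*c - 83) + t*(225*c^2 + 467*c + 124) - 60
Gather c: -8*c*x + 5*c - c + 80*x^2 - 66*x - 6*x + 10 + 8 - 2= c*(4 - 8*x) + 80*x^2 - 72*x + 16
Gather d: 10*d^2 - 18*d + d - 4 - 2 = 10*d^2 - 17*d - 6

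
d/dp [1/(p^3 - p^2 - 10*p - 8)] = (-3*p^2 + 2*p + 10)/(-p^3 + p^2 + 10*p + 8)^2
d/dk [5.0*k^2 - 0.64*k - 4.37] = 10.0*k - 0.64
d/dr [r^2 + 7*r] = 2*r + 7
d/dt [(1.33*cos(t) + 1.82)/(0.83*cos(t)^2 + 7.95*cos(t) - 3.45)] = (1.1039*cos(t)^2 + 3.0212*cos(t) + 19.0575)*sin(t)/(0.6889*cos(t)^4 + 13.197*cos(t)^3 + 57.4755*cos(t)^2 - 54.855*cos(t) + 11.9025)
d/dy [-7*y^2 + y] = 1 - 14*y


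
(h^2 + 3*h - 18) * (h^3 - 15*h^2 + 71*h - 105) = h^5 - 12*h^4 + 8*h^3 + 378*h^2 - 1593*h + 1890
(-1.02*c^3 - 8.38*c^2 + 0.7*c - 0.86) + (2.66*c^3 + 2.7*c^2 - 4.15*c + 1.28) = 1.64*c^3 - 5.68*c^2 - 3.45*c + 0.42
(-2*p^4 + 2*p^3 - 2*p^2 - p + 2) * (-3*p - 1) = 6*p^5 - 4*p^4 + 4*p^3 + 5*p^2 - 5*p - 2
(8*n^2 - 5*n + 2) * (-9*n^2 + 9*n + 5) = -72*n^4 + 117*n^3 - 23*n^2 - 7*n + 10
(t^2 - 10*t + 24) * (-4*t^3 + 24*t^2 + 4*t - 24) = -4*t^5 + 64*t^4 - 332*t^3 + 512*t^2 + 336*t - 576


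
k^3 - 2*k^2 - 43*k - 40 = (k - 8)*(k + 1)*(k + 5)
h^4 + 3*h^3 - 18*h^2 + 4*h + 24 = (h - 2)^2*(h + 1)*(h + 6)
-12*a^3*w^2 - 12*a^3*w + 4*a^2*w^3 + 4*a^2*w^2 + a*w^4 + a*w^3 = w*(-2*a + w)*(6*a + w)*(a*w + a)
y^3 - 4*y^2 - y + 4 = (y - 4)*(y - 1)*(y + 1)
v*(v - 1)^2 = v^3 - 2*v^2 + v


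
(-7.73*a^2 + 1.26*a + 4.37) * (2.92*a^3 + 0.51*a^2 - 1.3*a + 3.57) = -22.5716*a^5 - 0.263100000000001*a^4 + 23.452*a^3 - 27.0054*a^2 - 1.1828*a + 15.6009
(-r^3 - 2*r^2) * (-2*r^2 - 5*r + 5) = 2*r^5 + 9*r^4 + 5*r^3 - 10*r^2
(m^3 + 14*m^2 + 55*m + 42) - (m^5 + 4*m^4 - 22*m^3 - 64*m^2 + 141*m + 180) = -m^5 - 4*m^4 + 23*m^3 + 78*m^2 - 86*m - 138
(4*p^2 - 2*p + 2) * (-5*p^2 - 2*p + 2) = -20*p^4 + 2*p^3 + 2*p^2 - 8*p + 4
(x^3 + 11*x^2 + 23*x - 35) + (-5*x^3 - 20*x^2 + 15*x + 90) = -4*x^3 - 9*x^2 + 38*x + 55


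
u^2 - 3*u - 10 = (u - 5)*(u + 2)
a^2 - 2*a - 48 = (a - 8)*(a + 6)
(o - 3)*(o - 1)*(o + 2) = o^3 - 2*o^2 - 5*o + 6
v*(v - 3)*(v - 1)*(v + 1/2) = v^4 - 7*v^3/2 + v^2 + 3*v/2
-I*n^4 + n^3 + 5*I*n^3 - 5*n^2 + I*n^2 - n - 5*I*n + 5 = (n - 5)*(n + 1)*(n + I)*(-I*n + I)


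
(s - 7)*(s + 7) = s^2 - 49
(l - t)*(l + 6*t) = l^2 + 5*l*t - 6*t^2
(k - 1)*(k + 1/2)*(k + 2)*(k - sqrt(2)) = k^4 - sqrt(2)*k^3 + 3*k^3/2 - 3*sqrt(2)*k^2/2 - 3*k^2/2 - k + 3*sqrt(2)*k/2 + sqrt(2)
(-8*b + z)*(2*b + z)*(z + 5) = -16*b^2*z - 80*b^2 - 6*b*z^2 - 30*b*z + z^3 + 5*z^2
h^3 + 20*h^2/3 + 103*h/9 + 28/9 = (h + 1/3)*(h + 7/3)*(h + 4)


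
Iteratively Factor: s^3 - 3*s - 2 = (s + 1)*(s^2 - s - 2) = (s - 2)*(s + 1)*(s + 1)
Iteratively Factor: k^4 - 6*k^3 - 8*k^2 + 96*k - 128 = (k + 4)*(k^3 - 10*k^2 + 32*k - 32) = (k - 4)*(k + 4)*(k^2 - 6*k + 8) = (k - 4)^2*(k + 4)*(k - 2)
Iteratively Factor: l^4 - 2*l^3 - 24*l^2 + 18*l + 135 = (l + 3)*(l^3 - 5*l^2 - 9*l + 45) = (l - 5)*(l + 3)*(l^2 - 9) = (l - 5)*(l - 3)*(l + 3)*(l + 3)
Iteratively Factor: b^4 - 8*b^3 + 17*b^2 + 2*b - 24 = (b + 1)*(b^3 - 9*b^2 + 26*b - 24) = (b - 2)*(b + 1)*(b^2 - 7*b + 12) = (b - 3)*(b - 2)*(b + 1)*(b - 4)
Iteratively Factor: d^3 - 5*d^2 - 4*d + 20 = (d - 2)*(d^2 - 3*d - 10) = (d - 2)*(d + 2)*(d - 5)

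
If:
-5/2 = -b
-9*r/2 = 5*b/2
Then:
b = 5/2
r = -25/18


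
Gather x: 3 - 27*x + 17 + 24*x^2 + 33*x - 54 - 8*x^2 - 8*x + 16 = 16*x^2 - 2*x - 18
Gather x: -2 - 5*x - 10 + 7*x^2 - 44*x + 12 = 7*x^2 - 49*x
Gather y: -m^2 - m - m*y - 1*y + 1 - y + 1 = -m^2 - m + y*(-m - 2) + 2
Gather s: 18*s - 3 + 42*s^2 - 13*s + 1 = 42*s^2 + 5*s - 2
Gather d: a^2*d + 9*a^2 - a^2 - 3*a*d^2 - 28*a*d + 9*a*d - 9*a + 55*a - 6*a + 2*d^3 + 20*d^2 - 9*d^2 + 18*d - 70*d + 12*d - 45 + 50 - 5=8*a^2 + 40*a + 2*d^3 + d^2*(11 - 3*a) + d*(a^2 - 19*a - 40)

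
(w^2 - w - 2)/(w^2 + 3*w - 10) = (w + 1)/(w + 5)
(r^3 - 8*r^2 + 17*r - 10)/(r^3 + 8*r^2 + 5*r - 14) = (r^2 - 7*r + 10)/(r^2 + 9*r + 14)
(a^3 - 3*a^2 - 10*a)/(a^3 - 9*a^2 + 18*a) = (a^2 - 3*a - 10)/(a^2 - 9*a + 18)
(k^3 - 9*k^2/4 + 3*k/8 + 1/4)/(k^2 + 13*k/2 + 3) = (8*k^3 - 18*k^2 + 3*k + 2)/(4*(2*k^2 + 13*k + 6))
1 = 1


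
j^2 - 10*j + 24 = (j - 6)*(j - 4)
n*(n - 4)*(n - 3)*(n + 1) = n^4 - 6*n^3 + 5*n^2 + 12*n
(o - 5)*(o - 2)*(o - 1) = o^3 - 8*o^2 + 17*o - 10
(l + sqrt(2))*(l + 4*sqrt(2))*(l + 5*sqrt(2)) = l^3 + 10*sqrt(2)*l^2 + 58*l + 40*sqrt(2)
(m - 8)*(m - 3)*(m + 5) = m^3 - 6*m^2 - 31*m + 120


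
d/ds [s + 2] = 1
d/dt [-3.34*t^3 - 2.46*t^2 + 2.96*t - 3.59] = -10.02*t^2 - 4.92*t + 2.96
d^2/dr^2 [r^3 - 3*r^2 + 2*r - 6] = 6*r - 6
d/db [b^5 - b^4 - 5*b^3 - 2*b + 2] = 5*b^4 - 4*b^3 - 15*b^2 - 2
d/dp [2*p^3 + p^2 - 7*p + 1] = 6*p^2 + 2*p - 7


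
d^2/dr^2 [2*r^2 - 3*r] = 4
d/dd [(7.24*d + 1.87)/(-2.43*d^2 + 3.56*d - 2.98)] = (17.5932*d^2 + 9.0882*d - 28.2324)/(5.9049*d^4 - 17.3016*d^3 + 27.1564*d^2 - 21.2176*d + 8.8804)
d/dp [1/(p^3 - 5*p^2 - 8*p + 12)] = (-3*p^2 + 10*p + 8)/(p^3 - 5*p^2 - 8*p + 12)^2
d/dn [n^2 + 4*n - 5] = 2*n + 4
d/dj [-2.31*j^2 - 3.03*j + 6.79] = -4.62*j - 3.03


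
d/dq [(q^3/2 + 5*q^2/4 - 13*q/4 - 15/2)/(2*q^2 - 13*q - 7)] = (4*q^4 - 52*q^3 - 81*q^2 + 50*q - 299)/(4*(4*q^4 - 52*q^3 + 141*q^2 + 182*q + 49))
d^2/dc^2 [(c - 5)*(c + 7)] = 2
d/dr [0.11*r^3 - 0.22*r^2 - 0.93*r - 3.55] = 0.33*r^2 - 0.44*r - 0.93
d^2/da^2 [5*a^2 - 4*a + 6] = 10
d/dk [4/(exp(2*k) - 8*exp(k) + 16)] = 8*(4 - exp(k))*exp(k)/(exp(2*k) - 8*exp(k) + 16)^2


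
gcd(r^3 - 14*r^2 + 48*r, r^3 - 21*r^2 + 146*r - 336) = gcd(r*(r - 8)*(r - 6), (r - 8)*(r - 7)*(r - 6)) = r^2 - 14*r + 48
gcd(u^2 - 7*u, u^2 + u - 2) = 1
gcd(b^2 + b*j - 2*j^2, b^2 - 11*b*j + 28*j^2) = 1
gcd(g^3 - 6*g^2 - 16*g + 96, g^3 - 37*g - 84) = g + 4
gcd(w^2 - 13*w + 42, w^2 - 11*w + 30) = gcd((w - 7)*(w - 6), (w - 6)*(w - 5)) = w - 6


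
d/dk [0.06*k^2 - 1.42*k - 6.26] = 0.12*k - 1.42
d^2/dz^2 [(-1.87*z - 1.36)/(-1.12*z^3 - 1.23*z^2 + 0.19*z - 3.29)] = (14.074368*z^5 + 35.92848*z^4 + 36.430694*z^3 - 72.078096*z^2 - 77.378934*z - 8.570958)/(1.404928*z^9 + 4.628736*z^8 + 4.368336*z^7 + 12.671331*z^6 + 26.452767*z^5 + 10.86486*z^4 + 31.748879*z^3 + 40.297236*z^2 - 6.169737*z + 35.611289)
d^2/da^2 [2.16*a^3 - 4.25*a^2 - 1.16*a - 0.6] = 12.96*a - 8.5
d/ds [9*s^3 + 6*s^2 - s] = 27*s^2 + 12*s - 1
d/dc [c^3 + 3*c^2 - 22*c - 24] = 3*c^2 + 6*c - 22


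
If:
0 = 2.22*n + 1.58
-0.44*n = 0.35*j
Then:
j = 0.89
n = -0.71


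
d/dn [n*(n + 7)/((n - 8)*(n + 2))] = (-13*n^2 - 32*n - 112)/(n^4 - 12*n^3 + 4*n^2 + 192*n + 256)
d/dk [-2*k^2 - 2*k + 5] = -4*k - 2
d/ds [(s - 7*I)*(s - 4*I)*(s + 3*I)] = 3*s^2 - 16*I*s + 5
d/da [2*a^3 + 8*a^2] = 2*a*(3*a + 8)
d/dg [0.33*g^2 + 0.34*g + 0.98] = 0.66*g + 0.34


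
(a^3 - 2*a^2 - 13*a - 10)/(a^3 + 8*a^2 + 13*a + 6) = (a^2 - 3*a - 10)/(a^2 + 7*a + 6)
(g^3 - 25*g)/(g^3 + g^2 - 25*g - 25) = g/(g + 1)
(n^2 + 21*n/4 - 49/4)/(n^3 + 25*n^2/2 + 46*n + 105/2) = (4*n - 7)/(2*(2*n^2 + 11*n + 15))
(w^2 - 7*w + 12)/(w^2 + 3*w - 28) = (w - 3)/(w + 7)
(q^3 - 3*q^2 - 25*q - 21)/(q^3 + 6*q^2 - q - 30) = (q^2 - 6*q - 7)/(q^2 + 3*q - 10)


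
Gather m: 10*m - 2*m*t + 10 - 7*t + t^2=m*(10 - 2*t) + t^2 - 7*t + 10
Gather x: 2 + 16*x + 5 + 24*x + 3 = 40*x + 10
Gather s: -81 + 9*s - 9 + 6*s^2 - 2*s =6*s^2 + 7*s - 90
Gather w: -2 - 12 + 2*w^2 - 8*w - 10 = 2*w^2 - 8*w - 24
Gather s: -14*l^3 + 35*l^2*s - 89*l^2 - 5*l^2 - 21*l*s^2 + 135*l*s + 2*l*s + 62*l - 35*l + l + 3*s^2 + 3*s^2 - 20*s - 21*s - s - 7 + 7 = -14*l^3 - 94*l^2 + 28*l + s^2*(6 - 21*l) + s*(35*l^2 + 137*l - 42)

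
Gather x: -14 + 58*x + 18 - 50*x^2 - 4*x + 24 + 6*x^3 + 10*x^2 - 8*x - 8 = 6*x^3 - 40*x^2 + 46*x + 20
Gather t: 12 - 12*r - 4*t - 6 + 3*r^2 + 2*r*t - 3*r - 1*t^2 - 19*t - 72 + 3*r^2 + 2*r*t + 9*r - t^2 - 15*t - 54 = 6*r^2 - 6*r - 2*t^2 + t*(4*r - 38) - 120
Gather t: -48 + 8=-40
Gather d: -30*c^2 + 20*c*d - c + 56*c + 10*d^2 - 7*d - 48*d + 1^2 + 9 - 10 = -30*c^2 + 55*c + 10*d^2 + d*(20*c - 55)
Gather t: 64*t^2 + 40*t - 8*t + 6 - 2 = 64*t^2 + 32*t + 4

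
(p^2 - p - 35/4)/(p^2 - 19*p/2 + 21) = (p + 5/2)/(p - 6)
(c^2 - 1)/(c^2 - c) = (c + 1)/c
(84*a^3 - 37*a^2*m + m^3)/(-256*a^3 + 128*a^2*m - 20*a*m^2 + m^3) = (-21*a^2 + 4*a*m + m^2)/(64*a^2 - 16*a*m + m^2)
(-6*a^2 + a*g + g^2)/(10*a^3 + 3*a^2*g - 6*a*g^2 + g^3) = (-3*a - g)/(5*a^2 + 4*a*g - g^2)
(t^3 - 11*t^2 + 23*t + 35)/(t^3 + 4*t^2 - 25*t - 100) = (t^2 - 6*t - 7)/(t^2 + 9*t + 20)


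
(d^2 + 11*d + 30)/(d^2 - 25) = (d + 6)/(d - 5)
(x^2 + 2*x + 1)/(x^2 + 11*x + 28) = (x^2 + 2*x + 1)/(x^2 + 11*x + 28)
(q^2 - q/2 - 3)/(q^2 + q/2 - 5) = (2*q + 3)/(2*q + 5)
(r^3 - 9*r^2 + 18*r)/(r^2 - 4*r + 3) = r*(r - 6)/(r - 1)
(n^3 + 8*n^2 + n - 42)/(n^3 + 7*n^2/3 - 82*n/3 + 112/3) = 3*(n + 3)/(3*n - 8)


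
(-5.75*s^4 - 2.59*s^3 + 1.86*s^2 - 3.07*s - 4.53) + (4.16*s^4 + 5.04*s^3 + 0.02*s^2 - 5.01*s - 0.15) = -1.59*s^4 + 2.45*s^3 + 1.88*s^2 - 8.08*s - 4.68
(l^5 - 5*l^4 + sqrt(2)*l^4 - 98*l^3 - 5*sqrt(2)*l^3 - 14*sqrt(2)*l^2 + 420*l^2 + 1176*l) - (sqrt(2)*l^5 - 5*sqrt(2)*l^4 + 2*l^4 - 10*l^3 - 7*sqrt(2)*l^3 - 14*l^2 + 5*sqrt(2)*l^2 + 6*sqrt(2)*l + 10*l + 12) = -sqrt(2)*l^5 + l^5 - 7*l^4 + 6*sqrt(2)*l^4 - 88*l^3 + 2*sqrt(2)*l^3 - 19*sqrt(2)*l^2 + 434*l^2 - 6*sqrt(2)*l + 1166*l - 12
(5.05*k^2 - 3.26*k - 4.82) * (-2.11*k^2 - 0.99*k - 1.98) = -10.6555*k^4 + 1.8791*k^3 + 3.3986*k^2 + 11.2266*k + 9.5436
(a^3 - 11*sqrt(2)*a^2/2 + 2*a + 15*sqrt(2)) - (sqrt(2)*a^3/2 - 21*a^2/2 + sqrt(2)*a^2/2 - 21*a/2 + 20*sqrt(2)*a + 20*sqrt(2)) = -sqrt(2)*a^3/2 + a^3 - 6*sqrt(2)*a^2 + 21*a^2/2 - 20*sqrt(2)*a + 25*a/2 - 5*sqrt(2)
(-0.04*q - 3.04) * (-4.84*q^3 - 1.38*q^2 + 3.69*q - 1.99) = 0.1936*q^4 + 14.7688*q^3 + 4.0476*q^2 - 11.138*q + 6.0496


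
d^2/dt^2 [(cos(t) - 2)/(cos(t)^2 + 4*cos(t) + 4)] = (-43*cos(t)/4 + 8*cos(2*t) - cos(3*t)/4 - 12)/(cos(t) + 2)^4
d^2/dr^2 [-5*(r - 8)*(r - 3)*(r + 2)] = 90 - 30*r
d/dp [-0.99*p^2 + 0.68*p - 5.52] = 0.68 - 1.98*p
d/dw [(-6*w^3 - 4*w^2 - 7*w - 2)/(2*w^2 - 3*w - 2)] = 2*(-6*w^4 + 18*w^3 + 31*w^2 + 12*w + 4)/(4*w^4 - 12*w^3 + w^2 + 12*w + 4)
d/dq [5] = 0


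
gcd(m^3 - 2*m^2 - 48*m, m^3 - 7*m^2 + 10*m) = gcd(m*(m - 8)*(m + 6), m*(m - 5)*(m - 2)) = m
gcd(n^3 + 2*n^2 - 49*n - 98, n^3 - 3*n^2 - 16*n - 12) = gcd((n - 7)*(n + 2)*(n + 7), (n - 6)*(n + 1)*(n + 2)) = n + 2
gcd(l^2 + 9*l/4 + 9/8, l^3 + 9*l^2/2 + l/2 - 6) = l + 3/2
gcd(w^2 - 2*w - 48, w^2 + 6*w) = w + 6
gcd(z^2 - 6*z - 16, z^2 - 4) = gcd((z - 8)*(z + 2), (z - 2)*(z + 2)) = z + 2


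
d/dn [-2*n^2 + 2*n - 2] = 2 - 4*n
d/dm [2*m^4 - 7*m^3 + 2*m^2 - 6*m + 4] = 8*m^3 - 21*m^2 + 4*m - 6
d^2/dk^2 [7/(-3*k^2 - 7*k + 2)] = 14*(9*k^2 + 21*k - (6*k + 7)^2 - 6)/(3*k^2 + 7*k - 2)^3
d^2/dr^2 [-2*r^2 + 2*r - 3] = -4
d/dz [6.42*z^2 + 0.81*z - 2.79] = 12.84*z + 0.81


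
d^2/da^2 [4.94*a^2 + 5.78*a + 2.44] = 9.88000000000000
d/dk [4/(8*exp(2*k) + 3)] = -64*exp(2*k)/(8*exp(2*k) + 3)^2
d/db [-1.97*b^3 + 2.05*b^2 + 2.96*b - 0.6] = -5.91*b^2 + 4.1*b + 2.96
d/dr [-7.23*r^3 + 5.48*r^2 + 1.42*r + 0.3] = -21.69*r^2 + 10.96*r + 1.42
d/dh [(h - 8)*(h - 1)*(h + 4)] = 3*h^2 - 10*h - 28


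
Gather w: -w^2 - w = -w^2 - w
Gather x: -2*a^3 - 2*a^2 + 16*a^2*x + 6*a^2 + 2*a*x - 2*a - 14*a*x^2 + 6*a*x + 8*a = -2*a^3 + 4*a^2 - 14*a*x^2 + 6*a + x*(16*a^2 + 8*a)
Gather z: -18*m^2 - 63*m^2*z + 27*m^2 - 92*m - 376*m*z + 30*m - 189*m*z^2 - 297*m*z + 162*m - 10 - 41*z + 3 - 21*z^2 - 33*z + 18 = 9*m^2 + 100*m + z^2*(-189*m - 21) + z*(-63*m^2 - 673*m - 74) + 11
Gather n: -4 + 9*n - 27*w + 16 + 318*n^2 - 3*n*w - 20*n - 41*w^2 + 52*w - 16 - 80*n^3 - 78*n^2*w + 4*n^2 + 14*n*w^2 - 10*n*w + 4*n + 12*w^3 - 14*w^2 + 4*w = -80*n^3 + n^2*(322 - 78*w) + n*(14*w^2 - 13*w - 7) + 12*w^3 - 55*w^2 + 29*w - 4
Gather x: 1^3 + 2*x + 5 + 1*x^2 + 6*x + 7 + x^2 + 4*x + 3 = 2*x^2 + 12*x + 16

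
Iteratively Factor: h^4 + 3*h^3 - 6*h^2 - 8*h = (h)*(h^3 + 3*h^2 - 6*h - 8) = h*(h + 1)*(h^2 + 2*h - 8) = h*(h - 2)*(h + 1)*(h + 4)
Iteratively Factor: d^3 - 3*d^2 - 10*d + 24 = (d - 2)*(d^2 - d - 12) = (d - 4)*(d - 2)*(d + 3)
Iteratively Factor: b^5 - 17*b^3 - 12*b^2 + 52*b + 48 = (b - 2)*(b^4 + 2*b^3 - 13*b^2 - 38*b - 24) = (b - 4)*(b - 2)*(b^3 + 6*b^2 + 11*b + 6) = (b - 4)*(b - 2)*(b + 2)*(b^2 + 4*b + 3) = (b - 4)*(b - 2)*(b + 1)*(b + 2)*(b + 3)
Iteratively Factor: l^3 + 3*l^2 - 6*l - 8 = (l - 2)*(l^2 + 5*l + 4) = (l - 2)*(l + 1)*(l + 4)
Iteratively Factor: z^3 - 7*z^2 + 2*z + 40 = (z + 2)*(z^2 - 9*z + 20) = (z - 4)*(z + 2)*(z - 5)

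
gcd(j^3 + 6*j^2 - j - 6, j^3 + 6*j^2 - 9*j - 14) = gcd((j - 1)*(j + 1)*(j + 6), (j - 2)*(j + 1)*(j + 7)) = j + 1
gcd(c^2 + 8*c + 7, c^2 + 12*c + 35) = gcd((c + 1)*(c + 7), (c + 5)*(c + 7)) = c + 7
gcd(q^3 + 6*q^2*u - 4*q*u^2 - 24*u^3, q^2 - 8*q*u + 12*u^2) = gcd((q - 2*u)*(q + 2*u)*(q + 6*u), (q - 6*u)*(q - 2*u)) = q - 2*u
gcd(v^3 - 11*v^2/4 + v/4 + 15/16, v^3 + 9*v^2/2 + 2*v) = v + 1/2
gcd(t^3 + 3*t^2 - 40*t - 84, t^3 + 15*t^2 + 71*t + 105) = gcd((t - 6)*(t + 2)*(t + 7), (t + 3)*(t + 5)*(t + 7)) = t + 7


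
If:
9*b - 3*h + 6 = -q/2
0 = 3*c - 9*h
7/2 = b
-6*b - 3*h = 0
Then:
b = 7/2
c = -21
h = -7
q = -117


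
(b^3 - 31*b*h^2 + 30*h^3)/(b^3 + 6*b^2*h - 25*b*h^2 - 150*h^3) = (b - h)/(b + 5*h)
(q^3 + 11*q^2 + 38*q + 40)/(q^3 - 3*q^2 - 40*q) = (q^2 + 6*q + 8)/(q*(q - 8))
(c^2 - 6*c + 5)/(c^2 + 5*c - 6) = (c - 5)/(c + 6)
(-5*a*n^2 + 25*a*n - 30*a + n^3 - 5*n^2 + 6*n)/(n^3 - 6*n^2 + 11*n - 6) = (-5*a + n)/(n - 1)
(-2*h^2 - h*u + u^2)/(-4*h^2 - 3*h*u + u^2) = (-2*h + u)/(-4*h + u)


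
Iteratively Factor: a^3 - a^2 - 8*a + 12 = (a + 3)*(a^2 - 4*a + 4) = (a - 2)*(a + 3)*(a - 2)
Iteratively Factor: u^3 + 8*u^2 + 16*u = (u)*(u^2 + 8*u + 16) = u*(u + 4)*(u + 4)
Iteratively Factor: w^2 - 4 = (w + 2)*(w - 2)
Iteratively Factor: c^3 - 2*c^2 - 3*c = (c + 1)*(c^2 - 3*c) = (c - 3)*(c + 1)*(c)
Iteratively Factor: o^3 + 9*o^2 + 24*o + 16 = (o + 4)*(o^2 + 5*o + 4) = (o + 4)^2*(o + 1)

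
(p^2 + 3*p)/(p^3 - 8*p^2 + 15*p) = (p + 3)/(p^2 - 8*p + 15)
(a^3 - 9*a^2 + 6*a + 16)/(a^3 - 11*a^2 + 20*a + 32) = (a - 2)/(a - 4)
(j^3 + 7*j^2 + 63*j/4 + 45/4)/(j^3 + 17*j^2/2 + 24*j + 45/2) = (j + 3/2)/(j + 3)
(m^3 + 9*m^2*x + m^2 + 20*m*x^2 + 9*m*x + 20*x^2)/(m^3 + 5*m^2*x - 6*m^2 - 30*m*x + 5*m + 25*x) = (m^2 + 4*m*x + m + 4*x)/(m^2 - 6*m + 5)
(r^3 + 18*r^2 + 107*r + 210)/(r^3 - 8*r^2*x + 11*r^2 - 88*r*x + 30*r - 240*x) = (-r - 7)/(-r + 8*x)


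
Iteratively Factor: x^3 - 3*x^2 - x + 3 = (x + 1)*(x^2 - 4*x + 3) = (x - 3)*(x + 1)*(x - 1)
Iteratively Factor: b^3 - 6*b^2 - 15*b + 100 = (b - 5)*(b^2 - b - 20) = (b - 5)*(b + 4)*(b - 5)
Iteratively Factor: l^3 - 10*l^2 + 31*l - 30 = (l - 2)*(l^2 - 8*l + 15) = (l - 5)*(l - 2)*(l - 3)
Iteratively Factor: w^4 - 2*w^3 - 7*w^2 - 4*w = (w)*(w^3 - 2*w^2 - 7*w - 4) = w*(w + 1)*(w^2 - 3*w - 4) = w*(w - 4)*(w + 1)*(w + 1)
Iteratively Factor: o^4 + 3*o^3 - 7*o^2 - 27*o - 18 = (o + 1)*(o^3 + 2*o^2 - 9*o - 18) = (o - 3)*(o + 1)*(o^2 + 5*o + 6) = (o - 3)*(o + 1)*(o + 3)*(o + 2)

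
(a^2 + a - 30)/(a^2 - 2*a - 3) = (-a^2 - a + 30)/(-a^2 + 2*a + 3)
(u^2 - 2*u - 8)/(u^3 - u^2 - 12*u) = (u + 2)/(u*(u + 3))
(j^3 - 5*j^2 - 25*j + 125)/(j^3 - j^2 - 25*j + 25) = (j - 5)/(j - 1)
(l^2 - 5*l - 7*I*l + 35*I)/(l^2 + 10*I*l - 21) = (l^2 - 5*l - 7*I*l + 35*I)/(l^2 + 10*I*l - 21)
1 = 1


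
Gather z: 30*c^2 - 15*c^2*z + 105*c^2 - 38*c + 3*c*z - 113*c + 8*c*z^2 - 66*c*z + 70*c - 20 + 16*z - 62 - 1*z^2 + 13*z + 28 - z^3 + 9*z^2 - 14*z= 135*c^2 - 81*c - z^3 + z^2*(8*c + 8) + z*(-15*c^2 - 63*c + 15) - 54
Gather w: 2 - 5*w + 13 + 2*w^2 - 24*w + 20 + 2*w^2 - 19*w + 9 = 4*w^2 - 48*w + 44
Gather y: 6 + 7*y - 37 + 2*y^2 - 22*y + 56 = 2*y^2 - 15*y + 25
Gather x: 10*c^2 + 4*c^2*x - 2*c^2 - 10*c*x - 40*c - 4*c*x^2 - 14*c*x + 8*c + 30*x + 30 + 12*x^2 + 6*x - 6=8*c^2 - 32*c + x^2*(12 - 4*c) + x*(4*c^2 - 24*c + 36) + 24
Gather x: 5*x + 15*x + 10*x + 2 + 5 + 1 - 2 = 30*x + 6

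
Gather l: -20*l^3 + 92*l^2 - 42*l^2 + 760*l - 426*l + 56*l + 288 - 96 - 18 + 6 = -20*l^3 + 50*l^2 + 390*l + 180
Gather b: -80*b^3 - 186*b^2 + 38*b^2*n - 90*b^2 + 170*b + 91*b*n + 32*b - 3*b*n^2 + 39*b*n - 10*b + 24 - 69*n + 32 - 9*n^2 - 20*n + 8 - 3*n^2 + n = -80*b^3 + b^2*(38*n - 276) + b*(-3*n^2 + 130*n + 192) - 12*n^2 - 88*n + 64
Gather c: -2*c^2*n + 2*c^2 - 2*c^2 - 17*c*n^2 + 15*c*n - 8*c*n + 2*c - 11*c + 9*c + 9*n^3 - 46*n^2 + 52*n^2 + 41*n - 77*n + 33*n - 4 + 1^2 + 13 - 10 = -2*c^2*n + c*(-17*n^2 + 7*n) + 9*n^3 + 6*n^2 - 3*n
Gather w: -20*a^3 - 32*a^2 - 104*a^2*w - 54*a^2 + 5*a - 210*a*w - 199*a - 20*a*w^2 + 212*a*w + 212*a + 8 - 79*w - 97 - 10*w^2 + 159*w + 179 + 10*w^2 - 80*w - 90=-20*a^3 - 86*a^2 - 20*a*w^2 + 18*a + w*(-104*a^2 + 2*a)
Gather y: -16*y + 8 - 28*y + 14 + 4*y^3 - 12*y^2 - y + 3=4*y^3 - 12*y^2 - 45*y + 25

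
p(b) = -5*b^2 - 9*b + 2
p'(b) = -10*b - 9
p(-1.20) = 5.60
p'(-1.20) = 3.00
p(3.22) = -78.82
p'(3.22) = -41.20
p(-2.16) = -1.89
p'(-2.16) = 12.60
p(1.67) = -26.97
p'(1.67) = -25.70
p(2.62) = -55.90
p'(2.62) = -35.20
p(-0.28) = 4.13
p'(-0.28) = -6.20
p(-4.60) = -62.40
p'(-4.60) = 37.00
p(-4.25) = -50.06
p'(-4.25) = 33.50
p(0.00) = 2.00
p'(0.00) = -9.00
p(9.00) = -484.00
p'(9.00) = -99.00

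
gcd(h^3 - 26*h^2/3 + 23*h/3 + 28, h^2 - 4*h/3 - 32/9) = h + 4/3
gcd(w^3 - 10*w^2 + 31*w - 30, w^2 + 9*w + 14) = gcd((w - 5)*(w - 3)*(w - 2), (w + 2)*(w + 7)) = 1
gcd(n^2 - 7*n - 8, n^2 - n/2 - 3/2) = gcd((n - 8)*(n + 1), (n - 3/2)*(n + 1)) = n + 1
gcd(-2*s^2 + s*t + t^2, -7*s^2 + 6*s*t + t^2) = s - t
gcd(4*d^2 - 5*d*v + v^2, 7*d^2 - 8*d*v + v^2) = -d + v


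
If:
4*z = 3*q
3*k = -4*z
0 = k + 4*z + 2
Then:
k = 1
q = -1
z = -3/4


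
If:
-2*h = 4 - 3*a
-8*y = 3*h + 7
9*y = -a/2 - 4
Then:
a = 46/73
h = -77/73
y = -35/73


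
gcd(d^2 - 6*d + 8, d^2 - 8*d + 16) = d - 4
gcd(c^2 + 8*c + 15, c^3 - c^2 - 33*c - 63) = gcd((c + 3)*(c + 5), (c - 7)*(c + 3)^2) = c + 3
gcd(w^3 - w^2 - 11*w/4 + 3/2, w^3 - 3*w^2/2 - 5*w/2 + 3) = w^2 - w/2 - 3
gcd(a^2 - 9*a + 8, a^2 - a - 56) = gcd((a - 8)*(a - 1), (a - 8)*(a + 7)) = a - 8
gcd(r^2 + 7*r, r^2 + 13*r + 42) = r + 7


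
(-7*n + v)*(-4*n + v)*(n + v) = 28*n^3 + 17*n^2*v - 10*n*v^2 + v^3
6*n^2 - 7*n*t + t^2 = (-6*n + t)*(-n + t)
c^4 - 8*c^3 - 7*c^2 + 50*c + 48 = (c - 8)*(c - 3)*(c + 1)*(c + 2)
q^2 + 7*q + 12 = (q + 3)*(q + 4)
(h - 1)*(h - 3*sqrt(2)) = h^2 - 3*sqrt(2)*h - h + 3*sqrt(2)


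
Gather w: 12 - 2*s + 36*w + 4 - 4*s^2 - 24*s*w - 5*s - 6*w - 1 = -4*s^2 - 7*s + w*(30 - 24*s) + 15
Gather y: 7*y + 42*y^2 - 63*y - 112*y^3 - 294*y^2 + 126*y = -112*y^3 - 252*y^2 + 70*y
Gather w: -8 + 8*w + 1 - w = 7*w - 7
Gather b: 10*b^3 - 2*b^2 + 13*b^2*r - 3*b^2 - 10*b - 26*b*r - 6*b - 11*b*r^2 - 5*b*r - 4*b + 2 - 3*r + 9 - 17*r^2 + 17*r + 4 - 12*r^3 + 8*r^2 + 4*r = 10*b^3 + b^2*(13*r - 5) + b*(-11*r^2 - 31*r - 20) - 12*r^3 - 9*r^2 + 18*r + 15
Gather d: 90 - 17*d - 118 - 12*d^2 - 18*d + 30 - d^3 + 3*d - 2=-d^3 - 12*d^2 - 32*d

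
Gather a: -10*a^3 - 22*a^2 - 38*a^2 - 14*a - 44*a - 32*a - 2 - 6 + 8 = -10*a^3 - 60*a^2 - 90*a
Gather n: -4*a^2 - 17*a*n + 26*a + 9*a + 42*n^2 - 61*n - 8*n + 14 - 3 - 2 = -4*a^2 + 35*a + 42*n^2 + n*(-17*a - 69) + 9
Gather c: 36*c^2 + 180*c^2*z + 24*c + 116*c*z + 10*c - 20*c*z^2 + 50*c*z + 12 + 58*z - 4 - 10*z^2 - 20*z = c^2*(180*z + 36) + c*(-20*z^2 + 166*z + 34) - 10*z^2 + 38*z + 8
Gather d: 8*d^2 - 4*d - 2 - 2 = 8*d^2 - 4*d - 4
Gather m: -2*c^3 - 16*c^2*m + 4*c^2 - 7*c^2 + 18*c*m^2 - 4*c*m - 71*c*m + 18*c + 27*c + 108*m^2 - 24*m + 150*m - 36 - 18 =-2*c^3 - 3*c^2 + 45*c + m^2*(18*c + 108) + m*(-16*c^2 - 75*c + 126) - 54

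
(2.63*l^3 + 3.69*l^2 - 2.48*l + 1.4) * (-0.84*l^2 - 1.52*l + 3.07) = -2.2092*l^5 - 7.0972*l^4 + 4.5485*l^3 + 13.9219*l^2 - 9.7416*l + 4.298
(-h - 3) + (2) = -h - 1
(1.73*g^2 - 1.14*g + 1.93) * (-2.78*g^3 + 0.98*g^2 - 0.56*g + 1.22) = -4.8094*g^5 + 4.8646*g^4 - 7.4514*g^3 + 4.6404*g^2 - 2.4716*g + 2.3546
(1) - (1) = 0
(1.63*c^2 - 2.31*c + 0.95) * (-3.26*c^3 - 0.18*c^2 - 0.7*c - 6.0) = -5.3138*c^5 + 7.2372*c^4 - 3.8222*c^3 - 8.334*c^2 + 13.195*c - 5.7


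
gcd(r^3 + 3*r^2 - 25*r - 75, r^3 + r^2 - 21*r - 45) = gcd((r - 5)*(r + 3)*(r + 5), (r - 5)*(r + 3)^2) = r^2 - 2*r - 15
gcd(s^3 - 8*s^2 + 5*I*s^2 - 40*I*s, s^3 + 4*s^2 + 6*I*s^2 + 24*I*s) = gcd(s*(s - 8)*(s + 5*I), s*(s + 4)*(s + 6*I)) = s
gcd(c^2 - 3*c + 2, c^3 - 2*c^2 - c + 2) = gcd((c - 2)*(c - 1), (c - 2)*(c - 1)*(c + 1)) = c^2 - 3*c + 2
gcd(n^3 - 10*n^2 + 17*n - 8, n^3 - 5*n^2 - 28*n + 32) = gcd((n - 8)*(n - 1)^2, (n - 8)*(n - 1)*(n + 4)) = n^2 - 9*n + 8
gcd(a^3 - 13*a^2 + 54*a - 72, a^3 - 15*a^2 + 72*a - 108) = a^2 - 9*a + 18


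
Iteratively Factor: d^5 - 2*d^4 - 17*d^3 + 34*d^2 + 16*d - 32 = (d - 2)*(d^4 - 17*d^2 + 16) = (d - 4)*(d - 2)*(d^3 + 4*d^2 - d - 4) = (d - 4)*(d - 2)*(d + 1)*(d^2 + 3*d - 4) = (d - 4)*(d - 2)*(d + 1)*(d + 4)*(d - 1)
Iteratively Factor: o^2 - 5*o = (o)*(o - 5)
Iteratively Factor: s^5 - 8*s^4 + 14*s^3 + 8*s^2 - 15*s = (s + 1)*(s^4 - 9*s^3 + 23*s^2 - 15*s) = (s - 1)*(s + 1)*(s^3 - 8*s^2 + 15*s) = (s - 3)*(s - 1)*(s + 1)*(s^2 - 5*s) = s*(s - 3)*(s - 1)*(s + 1)*(s - 5)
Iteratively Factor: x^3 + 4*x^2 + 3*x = (x + 3)*(x^2 + x) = (x + 1)*(x + 3)*(x)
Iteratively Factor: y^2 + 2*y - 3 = (y - 1)*(y + 3)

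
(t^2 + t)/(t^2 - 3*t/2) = 2*(t + 1)/(2*t - 3)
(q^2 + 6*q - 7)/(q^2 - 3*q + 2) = (q + 7)/(q - 2)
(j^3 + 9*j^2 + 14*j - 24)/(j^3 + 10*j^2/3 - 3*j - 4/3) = 3*(j + 6)/(3*j + 1)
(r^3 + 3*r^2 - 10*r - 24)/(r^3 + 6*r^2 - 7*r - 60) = (r + 2)/(r + 5)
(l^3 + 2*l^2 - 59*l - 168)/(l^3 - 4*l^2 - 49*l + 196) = (l^2 - 5*l - 24)/(l^2 - 11*l + 28)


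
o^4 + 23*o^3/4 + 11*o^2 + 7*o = o*(o + 7/4)*(o + 2)^2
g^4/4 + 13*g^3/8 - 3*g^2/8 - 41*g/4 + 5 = (g/4 + 1)*(g - 2)*(g - 1/2)*(g + 5)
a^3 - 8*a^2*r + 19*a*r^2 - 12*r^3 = (a - 4*r)*(a - 3*r)*(a - r)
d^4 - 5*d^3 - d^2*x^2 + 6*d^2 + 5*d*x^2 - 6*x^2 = (d - 3)*(d - 2)*(d - x)*(d + x)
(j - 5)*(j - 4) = j^2 - 9*j + 20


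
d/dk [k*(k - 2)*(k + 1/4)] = 3*k^2 - 7*k/2 - 1/2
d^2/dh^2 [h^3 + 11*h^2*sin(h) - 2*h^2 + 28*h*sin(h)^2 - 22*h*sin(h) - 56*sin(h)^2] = -11*h^2*sin(h) + 22*h*sin(h) + 44*h*cos(h) + 56*h*cos(2*h) + 6*h + 22*sin(h) + 56*sin(2*h) - 44*cos(h) - 112*cos(2*h) - 4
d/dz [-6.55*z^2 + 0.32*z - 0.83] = 0.32 - 13.1*z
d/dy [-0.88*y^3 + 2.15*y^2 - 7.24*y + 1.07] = -2.64*y^2 + 4.3*y - 7.24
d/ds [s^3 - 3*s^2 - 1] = 3*s*(s - 2)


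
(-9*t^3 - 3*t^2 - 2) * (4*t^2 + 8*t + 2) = -36*t^5 - 84*t^4 - 42*t^3 - 14*t^2 - 16*t - 4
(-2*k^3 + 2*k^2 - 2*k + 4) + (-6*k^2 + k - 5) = -2*k^3 - 4*k^2 - k - 1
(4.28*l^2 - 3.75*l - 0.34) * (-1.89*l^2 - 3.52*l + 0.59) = -8.0892*l^4 - 7.9781*l^3 + 16.3678*l^2 - 1.0157*l - 0.2006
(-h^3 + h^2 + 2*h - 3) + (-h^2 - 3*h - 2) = -h^3 - h - 5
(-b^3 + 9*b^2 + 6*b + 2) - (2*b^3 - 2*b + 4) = -3*b^3 + 9*b^2 + 8*b - 2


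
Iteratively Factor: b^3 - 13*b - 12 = (b + 1)*(b^2 - b - 12) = (b + 1)*(b + 3)*(b - 4)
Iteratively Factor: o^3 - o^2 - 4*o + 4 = (o - 1)*(o^2 - 4) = (o - 1)*(o + 2)*(o - 2)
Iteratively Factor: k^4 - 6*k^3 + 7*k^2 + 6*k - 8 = (k - 1)*(k^3 - 5*k^2 + 2*k + 8) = (k - 4)*(k - 1)*(k^2 - k - 2) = (k - 4)*(k - 1)*(k + 1)*(k - 2)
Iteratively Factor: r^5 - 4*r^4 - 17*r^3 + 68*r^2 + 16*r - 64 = (r - 4)*(r^4 - 17*r^2 + 16) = (r - 4)*(r + 4)*(r^3 - 4*r^2 - r + 4) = (r - 4)*(r + 1)*(r + 4)*(r^2 - 5*r + 4) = (r - 4)^2*(r + 1)*(r + 4)*(r - 1)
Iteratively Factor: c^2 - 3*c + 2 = (c - 1)*(c - 2)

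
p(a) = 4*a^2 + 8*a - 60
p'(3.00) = 32.00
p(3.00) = 0.00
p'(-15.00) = -112.00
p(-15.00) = 720.00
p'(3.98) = 39.84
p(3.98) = 35.20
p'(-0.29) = 5.68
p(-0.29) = -61.98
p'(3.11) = 32.88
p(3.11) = 3.57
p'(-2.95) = -15.60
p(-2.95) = -48.79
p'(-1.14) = -1.12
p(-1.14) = -63.92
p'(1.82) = 22.56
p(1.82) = -32.19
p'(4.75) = 46.00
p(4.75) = 68.25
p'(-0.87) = 1.04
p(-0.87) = -63.93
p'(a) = 8*a + 8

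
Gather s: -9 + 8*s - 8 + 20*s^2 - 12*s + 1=20*s^2 - 4*s - 16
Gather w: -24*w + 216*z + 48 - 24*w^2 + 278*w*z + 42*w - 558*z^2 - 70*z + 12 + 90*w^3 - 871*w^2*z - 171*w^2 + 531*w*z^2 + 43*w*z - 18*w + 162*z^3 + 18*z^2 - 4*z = 90*w^3 + w^2*(-871*z - 195) + w*(531*z^2 + 321*z) + 162*z^3 - 540*z^2 + 142*z + 60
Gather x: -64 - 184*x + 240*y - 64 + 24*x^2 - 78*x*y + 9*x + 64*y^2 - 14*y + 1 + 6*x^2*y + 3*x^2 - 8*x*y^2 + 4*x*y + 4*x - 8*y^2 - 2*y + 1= x^2*(6*y + 27) + x*(-8*y^2 - 74*y - 171) + 56*y^2 + 224*y - 126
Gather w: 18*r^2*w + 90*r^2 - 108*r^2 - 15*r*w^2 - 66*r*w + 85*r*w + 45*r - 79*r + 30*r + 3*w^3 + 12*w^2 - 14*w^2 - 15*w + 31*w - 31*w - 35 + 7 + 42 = -18*r^2 - 4*r + 3*w^3 + w^2*(-15*r - 2) + w*(18*r^2 + 19*r - 15) + 14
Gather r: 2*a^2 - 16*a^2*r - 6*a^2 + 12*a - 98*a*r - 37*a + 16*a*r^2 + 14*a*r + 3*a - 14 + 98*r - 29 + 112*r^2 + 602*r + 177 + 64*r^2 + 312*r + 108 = -4*a^2 - 22*a + r^2*(16*a + 176) + r*(-16*a^2 - 84*a + 1012) + 242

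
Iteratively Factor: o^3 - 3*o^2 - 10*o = (o)*(o^2 - 3*o - 10) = o*(o - 5)*(o + 2)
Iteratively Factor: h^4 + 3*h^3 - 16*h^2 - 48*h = (h)*(h^3 + 3*h^2 - 16*h - 48) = h*(h - 4)*(h^2 + 7*h + 12) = h*(h - 4)*(h + 4)*(h + 3)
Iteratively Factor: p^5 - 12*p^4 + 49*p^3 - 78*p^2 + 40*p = (p - 1)*(p^4 - 11*p^3 + 38*p^2 - 40*p) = (p - 5)*(p - 1)*(p^3 - 6*p^2 + 8*p) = p*(p - 5)*(p - 1)*(p^2 - 6*p + 8) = p*(p - 5)*(p - 2)*(p - 1)*(p - 4)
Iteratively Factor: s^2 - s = (s - 1)*(s)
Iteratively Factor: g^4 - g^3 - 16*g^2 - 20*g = (g - 5)*(g^3 + 4*g^2 + 4*g) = (g - 5)*(g + 2)*(g^2 + 2*g) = (g - 5)*(g + 2)^2*(g)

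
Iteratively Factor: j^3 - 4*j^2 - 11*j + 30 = (j - 5)*(j^2 + j - 6) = (j - 5)*(j + 3)*(j - 2)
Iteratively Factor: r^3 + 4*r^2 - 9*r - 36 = (r + 3)*(r^2 + r - 12) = (r - 3)*(r + 3)*(r + 4)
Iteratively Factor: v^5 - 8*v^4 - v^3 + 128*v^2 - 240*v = (v + 4)*(v^4 - 12*v^3 + 47*v^2 - 60*v) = v*(v + 4)*(v^3 - 12*v^2 + 47*v - 60) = v*(v - 3)*(v + 4)*(v^2 - 9*v + 20) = v*(v - 4)*(v - 3)*(v + 4)*(v - 5)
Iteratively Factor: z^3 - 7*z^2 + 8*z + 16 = (z - 4)*(z^2 - 3*z - 4) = (z - 4)^2*(z + 1)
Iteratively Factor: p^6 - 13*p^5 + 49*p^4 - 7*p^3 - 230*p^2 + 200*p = (p - 5)*(p^5 - 8*p^4 + 9*p^3 + 38*p^2 - 40*p) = (p - 5)^2*(p^4 - 3*p^3 - 6*p^2 + 8*p) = (p - 5)^2*(p - 1)*(p^3 - 2*p^2 - 8*p) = (p - 5)^2*(p - 4)*(p - 1)*(p^2 + 2*p) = (p - 5)^2*(p - 4)*(p - 1)*(p + 2)*(p)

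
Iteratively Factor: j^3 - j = (j + 1)*(j^2 - j) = (j - 1)*(j + 1)*(j)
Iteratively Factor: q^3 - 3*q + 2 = (q + 2)*(q^2 - 2*q + 1) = (q - 1)*(q + 2)*(q - 1)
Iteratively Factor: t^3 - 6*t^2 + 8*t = (t - 4)*(t^2 - 2*t) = t*(t - 4)*(t - 2)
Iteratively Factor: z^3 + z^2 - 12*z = (z - 3)*(z^2 + 4*z) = (z - 3)*(z + 4)*(z)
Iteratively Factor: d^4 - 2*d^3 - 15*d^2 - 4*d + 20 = (d - 5)*(d^3 + 3*d^2 - 4) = (d - 5)*(d + 2)*(d^2 + d - 2) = (d - 5)*(d + 2)^2*(d - 1)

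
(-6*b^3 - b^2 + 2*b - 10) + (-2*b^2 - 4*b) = -6*b^3 - 3*b^2 - 2*b - 10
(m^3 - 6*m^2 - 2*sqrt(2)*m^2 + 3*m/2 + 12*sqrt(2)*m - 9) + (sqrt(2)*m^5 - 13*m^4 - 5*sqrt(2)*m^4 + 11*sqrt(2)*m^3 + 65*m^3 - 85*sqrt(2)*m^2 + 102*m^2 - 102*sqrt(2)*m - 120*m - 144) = sqrt(2)*m^5 - 13*m^4 - 5*sqrt(2)*m^4 + 11*sqrt(2)*m^3 + 66*m^3 - 87*sqrt(2)*m^2 + 96*m^2 - 90*sqrt(2)*m - 237*m/2 - 153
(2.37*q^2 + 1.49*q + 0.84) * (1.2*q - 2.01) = 2.844*q^3 - 2.9757*q^2 - 1.9869*q - 1.6884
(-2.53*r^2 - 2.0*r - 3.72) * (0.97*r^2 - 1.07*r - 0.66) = -2.4541*r^4 + 0.7671*r^3 + 0.2014*r^2 + 5.3004*r + 2.4552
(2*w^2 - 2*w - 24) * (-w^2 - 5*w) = -2*w^4 - 8*w^3 + 34*w^2 + 120*w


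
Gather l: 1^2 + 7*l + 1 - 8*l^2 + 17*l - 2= -8*l^2 + 24*l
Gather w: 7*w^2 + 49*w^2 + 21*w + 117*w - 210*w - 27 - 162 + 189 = 56*w^2 - 72*w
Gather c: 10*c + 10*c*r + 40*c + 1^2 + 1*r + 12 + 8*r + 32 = c*(10*r + 50) + 9*r + 45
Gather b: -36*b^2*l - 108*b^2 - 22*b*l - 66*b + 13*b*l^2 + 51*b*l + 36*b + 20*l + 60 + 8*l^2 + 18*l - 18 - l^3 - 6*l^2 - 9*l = b^2*(-36*l - 108) + b*(13*l^2 + 29*l - 30) - l^3 + 2*l^2 + 29*l + 42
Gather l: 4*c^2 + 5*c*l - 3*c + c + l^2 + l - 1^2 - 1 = 4*c^2 - 2*c + l^2 + l*(5*c + 1) - 2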